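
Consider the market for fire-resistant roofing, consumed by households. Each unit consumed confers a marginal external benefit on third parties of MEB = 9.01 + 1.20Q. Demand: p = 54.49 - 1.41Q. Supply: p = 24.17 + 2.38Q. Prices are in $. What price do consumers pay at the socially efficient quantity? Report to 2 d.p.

P = $33.08

Social marginal benefit = demand + MEB = 63.50 - 0.21Q.
Set SMB = MC: 63.50 - 0.21Q = 24.17 + 2.38Q → Q* = 15.1853.
Consumer price on the demand curve at Q*: 54.49 − 1.41×15.1853 = 33.0787.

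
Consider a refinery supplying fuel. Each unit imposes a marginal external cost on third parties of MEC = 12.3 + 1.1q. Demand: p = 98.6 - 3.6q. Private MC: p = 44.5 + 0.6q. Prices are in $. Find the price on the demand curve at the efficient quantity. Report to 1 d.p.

Social marginal cost = private MC + MEC = 56.8 + 1.7q.
Set SMC = demand: 56.8 + 1.7q = 98.6 - 3.6q → q* = 7.8868.
Consumer price on the demand curve at q*: 98.6 − 3.6×7.8868 = 70.2075.

P = $70.2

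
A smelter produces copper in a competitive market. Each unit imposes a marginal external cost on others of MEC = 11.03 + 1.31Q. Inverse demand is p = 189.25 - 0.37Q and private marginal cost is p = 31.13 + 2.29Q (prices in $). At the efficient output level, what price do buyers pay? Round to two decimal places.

Social marginal cost = private MC + MEC = 42.16 + 3.60Q.
Set SMC = demand: 42.16 + 3.60Q = 189.25 - 0.37Q → Q* = 37.0504.
Consumer price on the demand curve at Q*: 189.25 − 0.37×37.0504 = 175.5414.

P = $175.54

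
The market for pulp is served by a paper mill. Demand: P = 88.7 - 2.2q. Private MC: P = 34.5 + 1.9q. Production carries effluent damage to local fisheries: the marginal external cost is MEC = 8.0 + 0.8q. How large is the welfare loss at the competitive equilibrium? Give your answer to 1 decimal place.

DWL = 35.2

Market equilibrium (private): 34.5 + 1.9q = 88.7 - 2.2q → q_m = 13.2195.
Social marginal cost = private MC + MEC = 42.5 + 2.7q.
Set SMC = demand: 42.5 + 2.7q = 88.7 - 2.2q → q* = 9.4286.
The loss is the area between SMC and demand from q* to q_m; with linear curves that's a triangle of height MEC(q_m).
DWL = ½ × 3.7909 × 18.5756 = 35.2091.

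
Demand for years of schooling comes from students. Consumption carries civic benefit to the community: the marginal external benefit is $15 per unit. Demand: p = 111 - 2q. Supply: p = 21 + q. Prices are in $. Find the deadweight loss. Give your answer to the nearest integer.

DWL = $38

Market equilibrium (private): 21 + q = 111 - 2q → q_m = 30.0000.
Social marginal benefit = demand + MEB = 126 - 2q.
Set SMB = MC: 126 - 2q = 21 + q → q* = 35.0000.
The loss is the area between SMB and MC from q* to q_m; with linear curves that's a triangle of height MEB(q_m).
DWL = ½ × 5.0000 × 15.0000 = 37.5000.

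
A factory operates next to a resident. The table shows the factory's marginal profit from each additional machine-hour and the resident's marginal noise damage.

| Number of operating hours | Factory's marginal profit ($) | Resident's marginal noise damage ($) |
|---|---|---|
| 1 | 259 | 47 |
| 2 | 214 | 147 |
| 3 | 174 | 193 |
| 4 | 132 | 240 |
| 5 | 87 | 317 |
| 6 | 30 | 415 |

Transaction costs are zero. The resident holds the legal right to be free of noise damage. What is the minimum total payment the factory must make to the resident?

Efficient level: marginal profit ≥ marginal noise damage through level 2, so k* = 2.
With the resident holding the right, the factory must at least compensate total damage at k*: 47 + 147 = 194.

$194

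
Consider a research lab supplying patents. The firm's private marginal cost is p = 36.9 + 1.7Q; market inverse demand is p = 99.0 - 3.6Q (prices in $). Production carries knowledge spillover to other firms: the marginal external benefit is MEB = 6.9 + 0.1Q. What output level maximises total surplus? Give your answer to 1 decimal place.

Social marginal cost = private MC − MEB = 30.0 + 1.6Q.
Set SMC = demand: 30.0 + 1.6Q = 99.0 - 3.6Q → Q* = 13.2692.

Q* = 13.3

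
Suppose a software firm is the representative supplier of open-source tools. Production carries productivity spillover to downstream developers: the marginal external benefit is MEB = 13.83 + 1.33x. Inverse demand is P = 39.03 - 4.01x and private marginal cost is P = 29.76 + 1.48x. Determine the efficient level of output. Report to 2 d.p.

x* = 5.55

Social marginal cost = private MC − MEB = 15.93 + 0.15x.
Set SMC = demand: 15.93 + 0.15x = 39.03 - 4.01x → x* = 5.5529.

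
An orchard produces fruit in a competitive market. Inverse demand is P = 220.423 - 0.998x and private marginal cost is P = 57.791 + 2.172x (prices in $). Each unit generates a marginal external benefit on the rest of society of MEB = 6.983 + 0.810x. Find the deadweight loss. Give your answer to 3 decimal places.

Market equilibrium (private): 57.791 + 2.172x = 220.423 - 0.998x → x_m = 51.3035.
Social marginal cost = private MC − MEB = 50.808 + 1.362x.
Set SMC = demand: 50.808 + 1.362x = 220.423 - 0.998x → x* = 71.8708.
The welfare-loss triangle has base |x_m − x*| and height MEB(x_m) (the vertical gap between SMC and demand is zero at x* and MEB at x_m).
DWL = ½ × 20.5673 × 48.5388 = 499.1560.

DWL = $499.156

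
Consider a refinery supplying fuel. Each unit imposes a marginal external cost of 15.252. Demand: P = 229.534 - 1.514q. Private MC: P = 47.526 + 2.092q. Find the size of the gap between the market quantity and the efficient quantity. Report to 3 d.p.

Market equilibrium (private): 47.526 + 2.092q = 229.534 - 1.514q → q_m = 50.4737.
Social marginal cost = private MC + MEC = 62.778 + 2.092q.
Set SMC = demand: 62.778 + 2.092q = 229.534 - 1.514q → q* = 46.2440.
Gap = |50.4737 − 46.2440| = 4.2297.

4.230 units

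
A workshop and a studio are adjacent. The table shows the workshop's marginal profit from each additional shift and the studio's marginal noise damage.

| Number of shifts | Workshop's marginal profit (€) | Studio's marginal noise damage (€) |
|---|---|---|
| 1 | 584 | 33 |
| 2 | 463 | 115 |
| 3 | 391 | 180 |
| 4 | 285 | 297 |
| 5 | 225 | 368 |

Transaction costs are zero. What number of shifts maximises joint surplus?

3

Bargaining reaches the level where marginal profit last exceeds marginal noise damage.
That holds through level 3 (391 ≥ 180) but not at 4 (285 < 297).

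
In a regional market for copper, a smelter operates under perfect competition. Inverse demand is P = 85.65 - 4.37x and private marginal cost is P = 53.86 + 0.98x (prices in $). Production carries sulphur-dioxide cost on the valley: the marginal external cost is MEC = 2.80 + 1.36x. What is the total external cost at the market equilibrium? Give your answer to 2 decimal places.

Market equilibrium (private): 53.86 + 0.98x = 85.65 - 4.37x → x_m = 5.9421.
Total external cost = ∫₀^{x_m} (2.80 + 1.36x) dx = 2.80×5.9421 + ½×1.36×5.9421² = 40.6477.

$40.65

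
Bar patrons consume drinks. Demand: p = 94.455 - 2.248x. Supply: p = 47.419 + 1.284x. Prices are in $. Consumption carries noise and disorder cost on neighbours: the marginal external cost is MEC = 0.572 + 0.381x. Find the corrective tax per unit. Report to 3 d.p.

tax = $5.096 per unit

Social marginal benefit = demand − MEC = 93.883 - 2.629x.
Set SMB = MC: 93.883 - 2.629x = 47.419 + 1.284x → x* = 11.8743.
The Pigouvian tax equals MEC at x*: 0.572 + 0.381×11.8743 = 5.0961.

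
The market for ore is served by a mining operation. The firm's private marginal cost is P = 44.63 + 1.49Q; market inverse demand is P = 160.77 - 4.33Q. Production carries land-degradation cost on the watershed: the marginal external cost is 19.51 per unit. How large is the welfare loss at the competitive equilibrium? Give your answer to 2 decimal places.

Market equilibrium (private): 44.63 + 1.49Q = 160.77 - 4.33Q → Q_m = 19.9553.
Social marginal cost = private MC + MEC = 64.14 + 1.49Q.
Set SMC = demand: 64.14 + 1.49Q = 160.77 - 4.33Q → Q* = 16.6031.
The loss is the area between SMC and demand from Q* to Q_m; with linear curves that's a triangle of height MEC(Q_m).
DWL = ½ × 3.3522 × 19.5100 = 32.7007.

DWL = 32.70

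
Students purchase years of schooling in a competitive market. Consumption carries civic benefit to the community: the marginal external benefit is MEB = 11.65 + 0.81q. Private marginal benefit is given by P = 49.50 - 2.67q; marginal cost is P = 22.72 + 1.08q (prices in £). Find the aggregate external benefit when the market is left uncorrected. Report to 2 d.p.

£103.85

Market equilibrium (private): 22.72 + 1.08q = 49.50 - 2.67q → q_m = 7.1413.
Total external benefit = ∫₀^{q_m} (11.65 + 0.81q) dq = 11.65×7.1413 + ½×0.81×7.1413² = 103.8504.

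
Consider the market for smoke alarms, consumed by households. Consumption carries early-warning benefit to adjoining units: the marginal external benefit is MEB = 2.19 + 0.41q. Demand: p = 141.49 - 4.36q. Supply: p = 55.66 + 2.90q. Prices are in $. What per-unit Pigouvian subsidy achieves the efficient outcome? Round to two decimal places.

Social marginal benefit = demand + MEB = 143.68 - 3.95q.
Set SMB = MC: 143.68 - 3.95q = 55.66 + 2.90q → q* = 12.8496.
The Pigouvian subsidy equals MEB at q*: 2.19 + 0.41×12.8496 = 7.4583.

subsidy = $7.46 per unit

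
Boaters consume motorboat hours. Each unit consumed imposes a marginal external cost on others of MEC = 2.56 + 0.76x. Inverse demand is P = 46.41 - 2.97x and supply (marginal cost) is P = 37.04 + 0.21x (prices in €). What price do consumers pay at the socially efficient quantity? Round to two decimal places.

P = €41.28

Social marginal benefit = demand − MEC = 43.85 - 3.73x.
Set SMB = MC: 43.85 - 3.73x = 37.04 + 0.21x → x* = 1.7284.
Consumer price on the demand curve at x*: 46.41 − 2.97×1.7284 = 41.2767.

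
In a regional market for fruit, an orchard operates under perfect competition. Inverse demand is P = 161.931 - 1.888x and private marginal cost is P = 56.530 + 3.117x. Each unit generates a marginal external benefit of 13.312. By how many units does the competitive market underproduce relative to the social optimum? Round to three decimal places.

Market equilibrium (private): 56.530 + 3.117x = 161.931 - 1.888x → x_m = 21.0591.
Social marginal cost = private MC − MEB = 43.218 + 3.117x.
Set SMC = demand: 43.218 + 3.117x = 161.931 - 1.888x → x* = 23.7189.
Gap = |21.0591 − 23.7189| = 2.6598.

2.660 units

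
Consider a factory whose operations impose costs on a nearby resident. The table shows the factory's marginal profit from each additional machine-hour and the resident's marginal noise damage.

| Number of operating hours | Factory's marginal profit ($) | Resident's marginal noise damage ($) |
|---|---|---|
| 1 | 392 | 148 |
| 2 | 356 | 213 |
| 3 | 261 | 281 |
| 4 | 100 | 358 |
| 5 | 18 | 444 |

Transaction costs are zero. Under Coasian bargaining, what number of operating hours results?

Bargaining reaches the level where marginal profit last exceeds marginal noise damage.
That holds through level 2 (356 ≥ 213) but not at 3 (261 < 281).

2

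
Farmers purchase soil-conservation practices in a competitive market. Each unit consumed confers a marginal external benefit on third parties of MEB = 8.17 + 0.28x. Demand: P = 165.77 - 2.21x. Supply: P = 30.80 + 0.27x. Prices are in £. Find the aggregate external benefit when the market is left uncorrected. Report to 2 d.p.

Market equilibrium (private): 30.80 + 0.27x = 165.77 - 2.21x → x_m = 54.4234.
Total external benefit = ∫₀^{x_m} (8.17 + 0.28x) dx = 8.17×54.4234 + ½×0.28×54.4234² = 859.3061.

£859.31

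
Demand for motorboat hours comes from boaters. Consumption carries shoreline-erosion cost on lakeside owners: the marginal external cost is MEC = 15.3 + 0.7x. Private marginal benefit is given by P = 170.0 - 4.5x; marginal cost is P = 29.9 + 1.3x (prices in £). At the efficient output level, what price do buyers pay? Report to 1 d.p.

P = £83.6

Social marginal benefit = demand − MEC = 154.7 - 5.2x.
Set SMB = MC: 154.7 - 5.2x = 29.9 + 1.3x → x* = 19.2000.
Consumer price on the demand curve at x*: 170.0 − 4.5×19.2000 = 83.6000.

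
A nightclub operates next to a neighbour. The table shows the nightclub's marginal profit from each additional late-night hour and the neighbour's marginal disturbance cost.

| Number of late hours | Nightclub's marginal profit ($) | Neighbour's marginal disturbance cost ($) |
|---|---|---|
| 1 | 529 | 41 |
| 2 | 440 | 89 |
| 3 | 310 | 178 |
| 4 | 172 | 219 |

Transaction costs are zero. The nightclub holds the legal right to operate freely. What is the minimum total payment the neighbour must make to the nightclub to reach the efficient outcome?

Left alone the nightclub would choose level 4 (marginal profit stays positive).
Efficient level: k* = 3 (marginal profit ≥ marginal disturbance cost through 3).
The neighbour must at least cover the nightclub's forgone profit from cutting 4→3: 172 = 172.

$172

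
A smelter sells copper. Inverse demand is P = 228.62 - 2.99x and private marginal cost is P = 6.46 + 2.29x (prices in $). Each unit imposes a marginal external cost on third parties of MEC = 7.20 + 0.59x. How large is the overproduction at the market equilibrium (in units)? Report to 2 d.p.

Market equilibrium (private): 6.46 + 2.29x = 228.62 - 2.99x → x_m = 42.0758.
Social marginal cost = private MC + MEC = 13.66 + 2.88x.
Set SMC = demand: 13.66 + 2.88x = 228.62 - 2.99x → x* = 36.6201.
Gap = |42.0758 − 36.6201| = 5.4557.

5.46 units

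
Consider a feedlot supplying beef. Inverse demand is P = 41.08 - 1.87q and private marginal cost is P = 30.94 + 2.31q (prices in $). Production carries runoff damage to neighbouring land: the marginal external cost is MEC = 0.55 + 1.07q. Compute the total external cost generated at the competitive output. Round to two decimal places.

Market equilibrium (private): 30.94 + 2.31q = 41.08 - 1.87q → q_m = 2.4258.
Total external cost = ∫₀^{q_m} (0.55 + 1.07q) dq = 0.55×2.4258 + ½×1.07×2.4258² = 4.4824.

$4.48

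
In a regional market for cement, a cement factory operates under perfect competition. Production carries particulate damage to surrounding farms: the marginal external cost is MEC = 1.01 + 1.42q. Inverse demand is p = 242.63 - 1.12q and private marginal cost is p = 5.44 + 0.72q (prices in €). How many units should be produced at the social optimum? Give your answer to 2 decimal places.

Social marginal cost = private MC + MEC = 6.45 + 2.14q.
Set SMC = demand: 6.45 + 2.14q = 242.63 - 1.12q → q* = 72.4479.

q* = 72.45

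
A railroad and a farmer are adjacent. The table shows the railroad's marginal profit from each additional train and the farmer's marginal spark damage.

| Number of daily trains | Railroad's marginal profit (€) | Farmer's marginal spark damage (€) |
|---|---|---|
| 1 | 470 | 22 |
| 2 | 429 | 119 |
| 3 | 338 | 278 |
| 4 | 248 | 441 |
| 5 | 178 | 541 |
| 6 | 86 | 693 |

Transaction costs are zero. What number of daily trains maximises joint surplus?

3

Bargaining reaches the level where marginal profit last exceeds marginal spark damage.
That holds through level 3 (338 ≥ 278) but not at 4 (248 < 441).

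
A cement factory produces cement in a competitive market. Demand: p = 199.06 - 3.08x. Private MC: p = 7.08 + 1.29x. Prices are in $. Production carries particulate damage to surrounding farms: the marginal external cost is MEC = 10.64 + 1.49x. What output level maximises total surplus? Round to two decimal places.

Social marginal cost = private MC + MEC = 17.72 + 2.78x.
Set SMC = demand: 17.72 + 2.78x = 199.06 - 3.08x → x* = 30.9454.

x* = 30.95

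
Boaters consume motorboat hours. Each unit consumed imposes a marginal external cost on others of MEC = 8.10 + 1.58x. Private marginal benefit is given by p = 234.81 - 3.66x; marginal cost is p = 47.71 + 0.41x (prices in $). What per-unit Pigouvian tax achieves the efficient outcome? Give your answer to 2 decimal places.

Social marginal benefit = demand − MEC = 226.71 - 5.24x.
Set SMB = MC: 226.71 - 5.24x = 47.71 + 0.41x → x* = 31.6814.
The Pigouvian tax equals MEC at x*: 8.10 + 1.58×31.6814 = 58.1566.

tax = $58.16 per unit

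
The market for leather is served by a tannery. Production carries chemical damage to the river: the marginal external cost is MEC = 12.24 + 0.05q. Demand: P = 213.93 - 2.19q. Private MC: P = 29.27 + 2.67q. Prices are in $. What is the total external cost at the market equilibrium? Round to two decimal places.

$501.16

Market equilibrium (private): 29.27 + 2.67q = 213.93 - 2.19q → q_m = 37.9959.
Total external cost = ∫₀^{q_m} (12.24 + 0.05q) dq = 12.24×37.9959 + ½×0.05×37.9959² = 501.1620.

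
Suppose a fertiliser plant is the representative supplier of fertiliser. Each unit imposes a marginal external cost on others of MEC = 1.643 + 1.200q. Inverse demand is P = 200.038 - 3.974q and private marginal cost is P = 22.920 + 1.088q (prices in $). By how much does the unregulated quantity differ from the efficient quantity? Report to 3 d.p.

6.968 units

Market equilibrium (private): 22.920 + 1.088q = 200.038 - 3.974q → q_m = 34.9897.
Social marginal cost = private MC + MEC = 24.563 + 2.288q.
Set SMC = demand: 24.563 + 2.288q = 200.038 - 3.974q → q* = 28.0222.
Gap = |34.9897 − 28.0222| = 6.9675.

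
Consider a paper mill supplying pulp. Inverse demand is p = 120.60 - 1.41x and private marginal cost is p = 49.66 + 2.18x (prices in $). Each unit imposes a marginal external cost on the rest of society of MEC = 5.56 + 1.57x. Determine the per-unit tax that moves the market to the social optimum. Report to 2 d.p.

tax = $25.45 per unit

Social marginal cost = private MC + MEC = 55.22 + 3.75x.
Set SMC = demand: 55.22 + 3.75x = 120.60 - 1.41x → x* = 12.6705.
The Pigouvian tax equals MEC at x*: 5.56 + 1.57×12.6705 = 25.4527.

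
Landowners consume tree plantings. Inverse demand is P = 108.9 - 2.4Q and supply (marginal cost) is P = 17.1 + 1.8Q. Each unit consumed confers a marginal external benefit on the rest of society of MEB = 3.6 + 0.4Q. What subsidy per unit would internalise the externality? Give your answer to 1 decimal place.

subsidy = 13.6 per unit

Social marginal benefit = demand + MEB = 112.5 - 2.0Q.
Set SMB = MC: 112.5 - 2.0Q = 17.1 + 1.8Q → Q* = 25.1053.
The Pigouvian subsidy equals MEB at Q*: 3.6 + 0.4×25.1053 = 13.6421.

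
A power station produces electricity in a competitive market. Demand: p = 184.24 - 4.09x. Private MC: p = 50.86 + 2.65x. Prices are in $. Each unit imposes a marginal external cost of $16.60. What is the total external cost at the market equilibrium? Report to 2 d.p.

$328.50

Market equilibrium (private): 50.86 + 2.65x = 184.24 - 4.09x → x_m = 19.7893.
Total external cost = MEC × x_m = 16.60 × 19.7893 = 328.5024.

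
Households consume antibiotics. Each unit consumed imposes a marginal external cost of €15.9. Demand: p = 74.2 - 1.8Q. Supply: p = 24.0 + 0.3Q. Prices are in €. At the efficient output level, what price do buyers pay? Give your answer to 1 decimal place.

Social marginal benefit = demand − MEC = 58.3 - 1.8Q.
Set SMB = MC: 58.3 - 1.8Q = 24.0 + 0.3Q → Q* = 16.3333.
Consumer price on the demand curve at Q*: 74.2 − 1.8×16.3333 = 44.8001.

P = €44.8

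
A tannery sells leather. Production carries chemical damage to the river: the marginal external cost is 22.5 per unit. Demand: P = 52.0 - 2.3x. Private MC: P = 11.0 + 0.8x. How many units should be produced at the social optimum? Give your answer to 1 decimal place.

x* = 6.0

Social marginal cost = private MC + MEC = 33.5 + 0.8x.
Set SMC = demand: 33.5 + 0.8x = 52.0 - 2.3x → x* = 5.9677.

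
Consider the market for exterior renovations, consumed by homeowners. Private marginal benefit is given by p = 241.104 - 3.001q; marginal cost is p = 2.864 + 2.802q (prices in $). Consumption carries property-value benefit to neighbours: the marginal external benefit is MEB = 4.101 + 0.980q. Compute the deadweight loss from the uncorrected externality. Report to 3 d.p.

DWL = $203.768

Market equilibrium (private): 2.864 + 2.802q = 241.104 - 3.001q → q_m = 41.0546.
Social marginal benefit = demand + MEB = 245.205 - 2.021q.
Set SMB = MC: 245.205 - 2.021q = 2.864 + 2.802q → q* = 50.2469.
Between q* and q_m the wedge SMB − MC runs linearly from 0 to MEB(q_m), so the loss is a triangle.
DWL = ½ × 9.1923 × 44.3345 = 203.7680.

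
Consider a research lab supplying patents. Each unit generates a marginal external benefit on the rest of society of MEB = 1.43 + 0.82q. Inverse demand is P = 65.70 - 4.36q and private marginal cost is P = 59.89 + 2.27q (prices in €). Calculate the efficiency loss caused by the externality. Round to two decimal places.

DWL = €0.40

Market equilibrium (private): 59.89 + 2.27q = 65.70 - 4.36q → q_m = 0.8763.
Social marginal cost = private MC − MEB = 58.46 + 1.45q.
Set SMC = demand: 58.46 + 1.45q = 65.70 - 4.36q → q* = 1.2461.
The welfare-loss triangle has base |q_m − q*| and height MEB(q_m) (the vertical gap between SMC and demand is zero at q* and MEB at q_m).
DWL = ½ × 0.3698 × 2.1486 = 0.3973.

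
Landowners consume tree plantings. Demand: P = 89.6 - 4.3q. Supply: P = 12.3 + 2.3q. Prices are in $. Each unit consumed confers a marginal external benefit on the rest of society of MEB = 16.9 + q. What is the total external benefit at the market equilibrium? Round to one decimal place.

$266.5

Market equilibrium (private): 12.3 + 2.3q = 89.6 - 4.3q → q_m = 11.7121.
Total external benefit = ∫₀^{q_m} (16.9 + 1.0q) dq = 16.9×11.7121 + ½×1.0×11.7121² = 266.5211.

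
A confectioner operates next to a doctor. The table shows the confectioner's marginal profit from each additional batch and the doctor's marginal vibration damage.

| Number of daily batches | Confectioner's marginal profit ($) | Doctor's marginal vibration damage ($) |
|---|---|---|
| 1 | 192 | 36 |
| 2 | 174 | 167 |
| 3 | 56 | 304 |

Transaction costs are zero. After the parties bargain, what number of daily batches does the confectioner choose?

2

Bargaining reaches the level where marginal profit last exceeds marginal vibration damage.
That holds through level 2 (174 ≥ 167) but not at 3 (56 < 304).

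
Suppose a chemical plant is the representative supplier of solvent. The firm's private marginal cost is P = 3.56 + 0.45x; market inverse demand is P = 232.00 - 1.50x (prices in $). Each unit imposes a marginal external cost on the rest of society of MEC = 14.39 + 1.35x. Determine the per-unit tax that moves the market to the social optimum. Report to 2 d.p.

tax = $101.96 per unit

Social marginal cost = private MC + MEC = 17.95 + 1.80x.
Set SMC = demand: 17.95 + 1.80x = 232.00 - 1.50x → x* = 64.8636.
The Pigouvian tax equals MEC at x*: 14.39 + 1.35×64.8636 = 101.9559.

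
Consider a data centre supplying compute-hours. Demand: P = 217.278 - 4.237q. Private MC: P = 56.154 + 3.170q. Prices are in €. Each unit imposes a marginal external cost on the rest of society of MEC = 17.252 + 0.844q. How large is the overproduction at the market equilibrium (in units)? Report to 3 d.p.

Market equilibrium (private): 56.154 + 3.170q = 217.278 - 4.237q → q_m = 21.7529.
Social marginal cost = private MC + MEC = 73.406 + 4.014q.
Set SMC = demand: 73.406 + 4.014q = 217.278 - 4.237q → q* = 17.4369.
Gap = |21.7529 − 17.4369| = 4.3160.

4.316 units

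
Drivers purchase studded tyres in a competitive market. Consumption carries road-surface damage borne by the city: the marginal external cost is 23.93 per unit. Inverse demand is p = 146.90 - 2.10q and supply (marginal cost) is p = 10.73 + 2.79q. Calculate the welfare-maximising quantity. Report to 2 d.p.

Social marginal benefit = demand − MEC = 122.97 - 2.10q.
Set SMB = MC: 122.97 - 2.10q = 10.73 + 2.79q → q* = 22.9530.

q* = 22.95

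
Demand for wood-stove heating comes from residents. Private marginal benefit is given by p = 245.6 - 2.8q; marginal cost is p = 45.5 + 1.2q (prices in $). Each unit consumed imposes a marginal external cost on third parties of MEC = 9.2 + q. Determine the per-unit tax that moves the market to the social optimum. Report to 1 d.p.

Social marginal benefit = demand − MEC = 236.4 - 3.8q.
Set SMB = MC: 236.4 - 3.8q = 45.5 + 1.2q → q* = 38.1800.
The Pigouvian tax equals MEC at q*: 9.2 + 1.0×38.1800 = 47.3800.

tax = $47.4 per unit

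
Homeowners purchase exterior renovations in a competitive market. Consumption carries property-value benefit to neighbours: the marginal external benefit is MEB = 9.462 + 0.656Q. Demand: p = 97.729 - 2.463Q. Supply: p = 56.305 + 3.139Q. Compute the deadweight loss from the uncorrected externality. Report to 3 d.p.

Market equilibrium (private): 56.305 + 3.139Q = 97.729 - 2.463Q → Q_m = 7.3945.
Social marginal benefit = demand + MEB = 107.191 - 1.807Q.
Set SMB = MC: 107.191 - 1.807Q = 56.305 + 3.139Q → Q* = 10.2883.
The welfare-loss triangle has base |Q_m − Q*| and height MEB(Q_m) (the vertical gap between SMB and MC is zero at Q* and MEB at Q_m).
DWL = ½ × 2.8938 × 14.3128 = 20.7092.

DWL = 20.709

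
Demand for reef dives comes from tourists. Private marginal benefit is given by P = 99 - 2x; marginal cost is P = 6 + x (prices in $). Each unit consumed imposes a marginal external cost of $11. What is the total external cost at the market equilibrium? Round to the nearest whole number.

Market equilibrium (private): 6 + x = 99 - 2x → x_m = 31.0000.
Total external cost = MEC × x_m = 11 × 31.0000 = 341.0000.

$341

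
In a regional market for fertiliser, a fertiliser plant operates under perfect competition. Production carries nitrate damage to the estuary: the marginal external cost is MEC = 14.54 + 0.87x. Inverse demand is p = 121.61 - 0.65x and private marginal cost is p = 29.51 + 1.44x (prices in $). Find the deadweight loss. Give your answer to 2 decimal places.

Market equilibrium (private): 29.51 + 1.44x = 121.61 - 0.65x → x_m = 44.0670.
Social marginal cost = private MC + MEC = 44.05 + 2.31x.
Set SMC = demand: 44.05 + 2.31x = 121.61 - 0.65x → x* = 26.2027.
Between x* and x_m the wedge SMC − demand runs linearly from 0 to MEC(x_m), so the loss is a triangle.
DWL = ½ × 17.8643 × 52.8783 = 472.3169.

DWL = $472.32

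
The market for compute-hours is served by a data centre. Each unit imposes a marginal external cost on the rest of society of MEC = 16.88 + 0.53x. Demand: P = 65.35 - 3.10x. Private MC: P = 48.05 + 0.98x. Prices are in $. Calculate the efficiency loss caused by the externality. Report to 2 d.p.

Market equilibrium (private): 48.05 + 0.98x = 65.35 - 3.10x → x_m = 4.2402.
Social marginal cost = private MC + MEC = 64.93 + 1.51x.
Set SMC = demand: 64.93 + 1.51x = 65.35 - 3.10x → x* = 0.0911.
The loss is the area between SMC and demand from x* to x_m; with linear curves that's a triangle of height MEC(x_m).
DWL = ½ × 4.1491 × 19.1273 = 39.6805.

DWL = $39.68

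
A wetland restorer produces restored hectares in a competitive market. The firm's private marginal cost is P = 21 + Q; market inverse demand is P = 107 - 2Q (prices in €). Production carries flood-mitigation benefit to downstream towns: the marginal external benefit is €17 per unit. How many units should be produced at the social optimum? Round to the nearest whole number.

Social marginal cost = private MC − MEB = 4 + Q.
Set SMC = demand: 4 + Q = 107 - 2Q → Q* = 34.3333.

Q* = 34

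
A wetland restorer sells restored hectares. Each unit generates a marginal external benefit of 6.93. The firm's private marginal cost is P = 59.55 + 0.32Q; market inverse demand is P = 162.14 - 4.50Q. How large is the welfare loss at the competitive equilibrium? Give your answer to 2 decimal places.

Market equilibrium (private): 59.55 + 0.32Q = 162.14 - 4.50Q → Q_m = 21.2842.
Social marginal cost = private MC − MEB = 52.62 + 0.32Q.
Set SMC = demand: 52.62 + 0.32Q = 162.14 - 4.50Q → Q* = 22.7220.
Between Q* and Q_m the wedge demand − SMC runs linearly from 0 to MEB(Q_m), so the loss is a triangle.
DWL = ½ × 1.4378 × 6.9300 = 4.9820.

DWL = 4.98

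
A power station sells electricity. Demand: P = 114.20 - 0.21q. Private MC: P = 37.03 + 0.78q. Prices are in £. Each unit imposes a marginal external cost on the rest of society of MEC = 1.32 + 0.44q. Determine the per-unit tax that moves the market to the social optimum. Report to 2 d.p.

tax = £24.66 per unit

Social marginal cost = private MC + MEC = 38.35 + 1.22q.
Set SMC = demand: 38.35 + 1.22q = 114.20 - 0.21q → q* = 53.0420.
The Pigouvian tax equals MEC at q*: 1.32 + 0.44×53.0420 = 24.6585.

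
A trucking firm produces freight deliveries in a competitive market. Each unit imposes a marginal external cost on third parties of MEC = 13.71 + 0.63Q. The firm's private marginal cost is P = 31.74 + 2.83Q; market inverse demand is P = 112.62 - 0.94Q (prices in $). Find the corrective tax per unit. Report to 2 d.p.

Social marginal cost = private MC + MEC = 45.45 + 3.46Q.
Set SMC = demand: 45.45 + 3.46Q = 112.62 - 0.94Q → Q* = 15.2659.
The Pigouvian tax equals MEC at Q*: 13.71 + 0.63×15.2659 = 23.3275.

tax = $23.33 per unit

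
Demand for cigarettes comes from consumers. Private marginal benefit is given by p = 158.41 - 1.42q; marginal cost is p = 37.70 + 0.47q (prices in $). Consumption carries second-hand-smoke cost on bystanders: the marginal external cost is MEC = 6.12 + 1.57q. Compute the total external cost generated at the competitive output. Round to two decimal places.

$3592.95

Market equilibrium (private): 37.70 + 0.47q = 158.41 - 1.42q → q_m = 63.8677.
Total external cost = ∫₀^{q_m} (6.12 + 1.57q) dq = 6.12×63.8677 + ½×1.57×63.8677² = 3592.9506.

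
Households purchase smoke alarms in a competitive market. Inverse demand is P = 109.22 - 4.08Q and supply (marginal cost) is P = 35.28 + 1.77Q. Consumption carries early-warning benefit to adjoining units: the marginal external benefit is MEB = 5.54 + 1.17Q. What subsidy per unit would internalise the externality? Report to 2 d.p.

subsidy = 25.41 per unit

Social marginal benefit = demand + MEB = 114.76 - 2.91Q.
Set SMB = MC: 114.76 - 2.91Q = 35.28 + 1.77Q → Q* = 16.9829.
The Pigouvian subsidy equals MEB at Q*: 5.54 + 1.17×16.9829 = 25.4100.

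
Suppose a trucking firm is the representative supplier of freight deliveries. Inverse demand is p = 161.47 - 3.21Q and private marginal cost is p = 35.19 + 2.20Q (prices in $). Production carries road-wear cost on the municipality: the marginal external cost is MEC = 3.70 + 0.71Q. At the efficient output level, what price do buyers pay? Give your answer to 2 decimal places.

Social marginal cost = private MC + MEC = 38.89 + 2.91Q.
Set SMC = demand: 38.89 + 2.91Q = 161.47 - 3.21Q → Q* = 20.0294.
Consumer price on the demand curve at Q*: 161.47 − 3.21×20.0294 = 97.1756.

P = $97.18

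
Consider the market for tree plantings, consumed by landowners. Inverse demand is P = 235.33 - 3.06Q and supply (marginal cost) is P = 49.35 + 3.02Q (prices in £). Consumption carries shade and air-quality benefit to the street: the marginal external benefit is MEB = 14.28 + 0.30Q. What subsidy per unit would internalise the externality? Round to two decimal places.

subsidy = £24.67 per unit

Social marginal benefit = demand + MEB = 249.61 - 2.76Q.
Set SMB = MC: 249.61 - 2.76Q = 49.35 + 3.02Q → Q* = 34.6471.
The Pigouvian subsidy equals MEB at Q*: 14.28 + 0.30×34.6471 = 24.6741.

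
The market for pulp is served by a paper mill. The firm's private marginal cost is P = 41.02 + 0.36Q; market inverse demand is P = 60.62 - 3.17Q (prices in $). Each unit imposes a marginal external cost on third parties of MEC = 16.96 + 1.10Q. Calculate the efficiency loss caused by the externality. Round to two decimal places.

Market equilibrium (private): 41.02 + 0.36Q = 60.62 - 3.17Q → Q_m = 5.5524.
Social marginal cost = private MC + MEC = 57.98 + 1.46Q.
Set SMC = demand: 57.98 + 1.46Q = 60.62 - 3.17Q → Q* = 0.5702.
The welfare-loss triangle has base |Q_m − Q*| and height MEC(Q_m) (the vertical gap between SMC and demand is zero at Q* and MEC at Q_m).
DWL = ½ × 4.9822 × 23.0676 = 57.4637.

DWL = $57.46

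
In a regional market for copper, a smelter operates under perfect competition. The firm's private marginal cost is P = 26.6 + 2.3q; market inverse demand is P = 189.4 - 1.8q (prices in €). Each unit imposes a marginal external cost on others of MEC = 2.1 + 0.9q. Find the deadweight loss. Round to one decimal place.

DWL = €143.2

Market equilibrium (private): 26.6 + 2.3q = 189.4 - 1.8q → q_m = 39.7073.
Social marginal cost = private MC + MEC = 28.7 + 3.2q.
Set SMC = demand: 28.7 + 3.2q = 189.4 - 1.8q → q* = 32.1400.
Between q* and q_m the wedge SMC − demand runs linearly from 0 to MEC(q_m), so the loss is a triangle.
DWL = ½ × 7.5673 × 37.8366 = 143.1605.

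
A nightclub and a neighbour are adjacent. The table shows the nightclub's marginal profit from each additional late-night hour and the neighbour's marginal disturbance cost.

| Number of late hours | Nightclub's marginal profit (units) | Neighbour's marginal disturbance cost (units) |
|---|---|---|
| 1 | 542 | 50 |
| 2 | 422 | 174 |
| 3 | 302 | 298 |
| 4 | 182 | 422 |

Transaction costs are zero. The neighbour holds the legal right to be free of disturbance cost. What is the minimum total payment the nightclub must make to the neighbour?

522

Efficient level: marginal profit ≥ marginal disturbance cost through level 3, so k* = 3.
With the neighbour holding the right, the nightclub must at least compensate total damage at k*: 50 + 174 + 298 = 522.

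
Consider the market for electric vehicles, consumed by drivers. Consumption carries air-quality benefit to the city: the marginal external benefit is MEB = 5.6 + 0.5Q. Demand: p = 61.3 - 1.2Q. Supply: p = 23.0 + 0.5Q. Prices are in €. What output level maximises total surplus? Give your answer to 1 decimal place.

Social marginal benefit = demand + MEB = 66.9 - 0.7Q.
Set SMB = MC: 66.9 - 0.7Q = 23.0 + 0.5Q → Q* = 36.5833.

Q* = 36.6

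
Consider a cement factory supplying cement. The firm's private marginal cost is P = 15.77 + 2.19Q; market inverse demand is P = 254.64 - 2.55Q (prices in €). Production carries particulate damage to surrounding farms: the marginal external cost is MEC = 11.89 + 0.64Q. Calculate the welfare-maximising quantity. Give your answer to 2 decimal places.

Social marginal cost = private MC + MEC = 27.66 + 2.83Q.
Set SMC = demand: 27.66 + 2.83Q = 254.64 - 2.55Q → Q* = 42.1896.

Q* = 42.19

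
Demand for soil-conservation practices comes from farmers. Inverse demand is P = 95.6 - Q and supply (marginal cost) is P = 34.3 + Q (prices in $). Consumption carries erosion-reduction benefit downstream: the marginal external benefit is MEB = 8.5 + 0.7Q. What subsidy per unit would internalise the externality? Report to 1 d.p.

subsidy = $46.1 per unit

Social marginal benefit = demand + MEB = 104.1 - 0.3Q.
Set SMB = MC: 104.1 - 0.3Q = 34.3 + Q → Q* = 53.6923.
The Pigouvian subsidy equals MEB at Q*: 8.5 + 0.7×53.6923 = 46.0846.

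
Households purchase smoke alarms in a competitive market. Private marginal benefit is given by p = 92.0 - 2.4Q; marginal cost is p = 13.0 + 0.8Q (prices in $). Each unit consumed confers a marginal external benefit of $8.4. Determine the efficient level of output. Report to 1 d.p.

Q* = 27.3

Social marginal benefit = demand + MEB = 100.4 - 2.4Q.
Set SMB = MC: 100.4 - 2.4Q = 13.0 + 0.8Q → Q* = 27.3125.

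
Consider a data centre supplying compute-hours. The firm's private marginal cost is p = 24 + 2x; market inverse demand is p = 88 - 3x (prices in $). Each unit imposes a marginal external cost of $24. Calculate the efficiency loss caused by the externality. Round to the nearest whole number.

Market equilibrium (private): 24 + 2x = 88 - 3x → x_m = 12.8000.
Social marginal cost = private MC + MEC = 48 + 2x.
Set SMC = demand: 48 + 2x = 88 - 3x → x* = 8.0000.
Between x* and x_m the wedge SMC − demand runs linearly from 0 to MEC(x_m), so the loss is a triangle.
DWL = ½ × 4.8000 × 24.0000 = 57.6000.

DWL = $58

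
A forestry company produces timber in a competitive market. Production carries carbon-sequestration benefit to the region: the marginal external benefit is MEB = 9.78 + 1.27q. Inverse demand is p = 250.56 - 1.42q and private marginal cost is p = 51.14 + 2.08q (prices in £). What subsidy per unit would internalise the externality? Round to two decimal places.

Social marginal cost = private MC − MEB = 41.36 + 0.81q.
Set SMC = demand: 41.36 + 0.81q = 250.56 - 1.42q → q* = 93.8117.
The Pigouvian subsidy equals MEB at q*: 9.78 + 1.27×93.8117 = 128.9209.

subsidy = £128.92 per unit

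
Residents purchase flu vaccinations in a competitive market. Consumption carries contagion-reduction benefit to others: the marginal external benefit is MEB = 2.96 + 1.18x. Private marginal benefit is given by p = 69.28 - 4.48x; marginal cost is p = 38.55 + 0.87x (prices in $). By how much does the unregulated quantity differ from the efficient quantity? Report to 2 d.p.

2.34 units

Market equilibrium (private): 38.55 + 0.87x = 69.28 - 4.48x → x_m = 5.7439.
Social marginal benefit = demand + MEB = 72.24 - 3.30x.
Set SMB = MC: 72.24 - 3.30x = 38.55 + 0.87x → x* = 8.0791.
Gap = |5.7439 − 8.0791| = 2.3352.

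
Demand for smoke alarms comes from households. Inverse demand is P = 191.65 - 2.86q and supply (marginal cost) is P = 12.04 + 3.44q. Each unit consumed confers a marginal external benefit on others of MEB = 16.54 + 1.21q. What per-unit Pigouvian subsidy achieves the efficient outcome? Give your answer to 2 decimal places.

subsidy = 63.17 per unit

Social marginal benefit = demand + MEB = 208.19 - 1.65q.
Set SMB = MC: 208.19 - 1.65q = 12.04 + 3.44q → q* = 38.5363.
The Pigouvian subsidy equals MEB at q*: 16.54 + 1.21×38.5363 = 63.1689.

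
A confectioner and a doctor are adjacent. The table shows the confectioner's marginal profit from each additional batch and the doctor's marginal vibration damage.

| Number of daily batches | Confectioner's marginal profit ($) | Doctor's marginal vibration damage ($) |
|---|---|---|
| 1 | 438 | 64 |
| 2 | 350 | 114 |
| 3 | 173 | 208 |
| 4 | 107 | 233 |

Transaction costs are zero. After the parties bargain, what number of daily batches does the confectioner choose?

2

Bargaining reaches the level where marginal profit last exceeds marginal vibration damage.
That holds through level 2 (350 ≥ 114) but not at 3 (173 < 208).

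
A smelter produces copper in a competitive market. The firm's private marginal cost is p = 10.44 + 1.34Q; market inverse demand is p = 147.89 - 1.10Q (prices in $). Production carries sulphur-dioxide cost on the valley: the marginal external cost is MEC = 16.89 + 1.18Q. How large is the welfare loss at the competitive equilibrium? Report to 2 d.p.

Market equilibrium (private): 10.44 + 1.34Q = 147.89 - 1.10Q → Q_m = 56.3320.
Social marginal cost = private MC + MEC = 27.33 + 2.52Q.
Set SMC = demand: 27.33 + 2.52Q = 147.89 - 1.10Q → Q* = 33.3039.
Height of the DWL triangle at Q_m is SMC(Q_m) − demand(Q_m) = MEC(Q_m) = 83.3617.
DWL = ½ × 23.0281 × 83.3617 = 959.8308.

DWL = $959.83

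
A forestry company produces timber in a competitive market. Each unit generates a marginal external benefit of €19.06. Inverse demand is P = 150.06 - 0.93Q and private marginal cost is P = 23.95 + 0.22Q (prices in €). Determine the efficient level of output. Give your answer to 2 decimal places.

Social marginal cost = private MC − MEB = 4.89 + 0.22Q.
Set SMC = demand: 4.89 + 0.22Q = 150.06 - 0.93Q → Q* = 126.2348.

Q* = 126.23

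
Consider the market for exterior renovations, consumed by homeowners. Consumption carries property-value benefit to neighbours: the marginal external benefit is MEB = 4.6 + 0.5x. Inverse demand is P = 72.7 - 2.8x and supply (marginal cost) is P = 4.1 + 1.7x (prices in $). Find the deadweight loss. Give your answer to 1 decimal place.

DWL = $18.7

Market equilibrium (private): 4.1 + 1.7x = 72.7 - 2.8x → x_m = 15.2444.
Social marginal benefit = demand + MEB = 77.3 - 2.3x.
Set SMB = MC: 77.3 - 2.3x = 4.1 + 1.7x → x* = 18.3000.
The loss is the area between SMB and MC from x* to x_m; with linear curves that's a triangle of height MEB(x_m).
DWL = ½ × 3.0556 × 12.2222 = 18.6731.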